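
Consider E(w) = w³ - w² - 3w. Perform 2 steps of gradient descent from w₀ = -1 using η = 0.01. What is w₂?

-1.041612

E′(w) = 3w² - 2w - 3
w₁ = -1 − 0.01·2 = -1.02
w₂ = -1.02 − 0.01·2.1612 = -1.041612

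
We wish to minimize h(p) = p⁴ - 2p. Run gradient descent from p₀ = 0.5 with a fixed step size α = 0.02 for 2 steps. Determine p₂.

h′(p) = 4p³ - 2
p₁ = 0.5 − 0.02·(-1.5) = 0.53
p₂ = 0.53 − 0.02·(-1.404492) = 0.55808984

0.55808984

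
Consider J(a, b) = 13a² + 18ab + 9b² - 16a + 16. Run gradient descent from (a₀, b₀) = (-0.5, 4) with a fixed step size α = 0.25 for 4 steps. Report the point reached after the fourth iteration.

(9694.75, 7773.25)

∇J = (26a + 18b - 16, 18a + 18b)
Step 1: at (-0.5, 4), ∇J = (43, 63) → (-0.5, 4) − 0.25·(43, 63) = (-11.25, -11.75)
Step 2: at (-11.25, -11.75), ∇J = (-520, -414) → (-11.25, -11.75) − 0.25·(-520, -414) = (118.75, 91.75)
Step 3: at (118.75, 91.75), ∇J = (4723, 3789) → (118.75, 91.75) − 0.25·(4723, 3789) = (-1062, -855.5)
Step 4: at (-1062, -855.5), ∇J = (-43027, -34515) → (-1062, -855.5) − 0.25·(-43027, -34515) = (9694.75, 7773.25)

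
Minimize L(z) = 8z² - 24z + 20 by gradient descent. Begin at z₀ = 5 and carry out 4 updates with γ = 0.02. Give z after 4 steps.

L′(z) = 16z - 24
Step 1: L′(5) = 56; z₁ = 5 − 0.02·56 = 3.88
Step 2: L′(3.88) = 38.08; z₂ = 3.88 − 0.02·38.08 = 3.1184
Step 3: L′(3.1184) = 25.8944; z₃ = 3.1184 − 0.02·25.8944 = 2.600512
Step 4: L′(2.600512) = 17.608192; z₄ = 2.600512 − 0.02·17.608192 = 2.24834816

2.24834816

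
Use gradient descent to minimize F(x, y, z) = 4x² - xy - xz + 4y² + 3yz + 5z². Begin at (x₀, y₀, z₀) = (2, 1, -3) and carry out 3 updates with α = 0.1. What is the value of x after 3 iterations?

∇F = (8x - y - z, -x + 8y + 3z, -x + 3y + 10z)
Step 1: at (2, 1, -3), ∇F = (18, -3, -29) → (2, 1, -3) − 0.1·(18, -3, -29) = (0.2, 1.3, -0.1)
Step 2: at (0.2, 1.3, -0.1), ∇F = (0.4, 9.9, 2.7) → (0.2, 1.3, -0.1) − 0.1·(0.4, 9.9, 2.7) = (0.16, 0.31, -0.37)
Step 3: at (0.16, 0.31, -0.37), ∇F = (1.34, 1.21, -2.93) → (0.16, 0.31, -0.37) − 0.1·(1.34, 1.21, -2.93) = (0.026, 0.189, -0.077)
x = 0.026

0.026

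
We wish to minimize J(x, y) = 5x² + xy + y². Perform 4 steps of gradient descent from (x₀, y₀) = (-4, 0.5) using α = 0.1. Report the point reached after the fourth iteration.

∇J = (10x + y, x + 2y)
Step 1: at (-4, 0.5), ∇J = (-39.5, -3) → (-4, 0.5) − 0.1·(-39.5, -3) = (-0.05, 0.8)
Step 2: at (-0.05, 0.8), ∇J = (0.3, 1.55) → (-0.05, 0.8) − 0.1·(0.3, 1.55) = (-0.08, 0.645)
Step 3: at (-0.08, 0.645), ∇J = (-0.155, 1.21) → (-0.08, 0.645) − 0.1·(-0.155, 1.21) = (-0.0645, 0.524)
Step 4: at (-0.0645, 0.524), ∇J = (-0.121, 0.9835) → (-0.0645, 0.524) − 0.1·(-0.121, 0.9835) = (-0.0524, 0.42565)

(-0.0524, 0.42565)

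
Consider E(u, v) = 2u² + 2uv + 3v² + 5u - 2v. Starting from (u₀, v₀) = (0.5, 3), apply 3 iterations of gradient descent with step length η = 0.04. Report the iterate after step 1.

∇E = (4u + 2v + 5, 2u + 6v - 2)
(u₁, v₁) = (0.5, 3) − 0.04·(13, 17) = (-0.02, 2.32)

(-0.02, 2.32)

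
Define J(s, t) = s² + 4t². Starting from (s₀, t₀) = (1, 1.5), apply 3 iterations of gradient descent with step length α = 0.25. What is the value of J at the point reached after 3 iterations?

9.015625

∇J = (2s, 8t)
(s₁, t₁) = (1, 1.5) − 0.25·(2, 12) = (0.5, -1.5)
(s₂, t₂) = (0.5, -1.5) − 0.25·(1, -12) = (0.25, 1.5)
(s₃, t₃) = (0.25, 1.5) − 0.25·(0.5, 12) = (0.125, -1.5)
J(0.125, -1.5) = 9.015625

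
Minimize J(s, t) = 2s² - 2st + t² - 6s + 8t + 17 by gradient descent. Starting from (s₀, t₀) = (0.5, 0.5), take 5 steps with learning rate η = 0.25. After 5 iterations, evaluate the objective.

1.371337890625

∇J = (4s - 2t - 6, -2s + 2t + 8)
(s₁, t₁) = (0.5, 0.5) − 0.25·(-5, 8) = (1.75, -1.5)
(s₂, t₂) = (1.75, -1.5) − 0.25·(4, 1.5) = (0.75, -1.875)
(s₃, t₃) = (0.75, -1.875) − 0.25·(0.75, 2.75) = (0.5625, -2.5625)
(s₄, t₄) = (0.5625, -2.5625) − 0.25·(1.375, 1.75) = (0.21875, -3)
(s₅, t₅) = (0.21875, -3) − 0.25·(0.875, 1.5625) = (0, -3.390625)
J(0, -3.390625) = 1.371337890625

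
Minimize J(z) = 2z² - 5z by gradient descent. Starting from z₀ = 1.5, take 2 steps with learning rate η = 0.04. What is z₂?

J′(z) = 4z - 5
Step 1: J′(1.5) = 1; z₁ = 1.5 − 0.04·1 = 1.46
Step 2: J′(1.46) = 0.84; z₂ = 1.46 − 0.04·0.84 = 1.4264

1.4264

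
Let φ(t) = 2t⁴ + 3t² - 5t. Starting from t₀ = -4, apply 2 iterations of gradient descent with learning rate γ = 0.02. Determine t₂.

φ′(t) = 8t³ + 6t - 5
Step 1: φ′(-4) = -541; t₁ = -4 − 0.02·(-541) = 6.82
Step 2: φ′(6.82) = 2573.636544; t₂ = 6.82 − 0.02·2573.636544 = -44.65273088

-44.65273088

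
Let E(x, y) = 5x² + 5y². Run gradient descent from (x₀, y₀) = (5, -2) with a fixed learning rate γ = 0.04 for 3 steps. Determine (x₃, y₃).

∇E = (10x, 10y)
(x₁, y₁) = (5, -2) − 0.04·(50, -20) = (3, -1.2)
(x₂, y₂) = (3, -1.2) − 0.04·(30, -12) = (1.8, -0.72)
(x₃, y₃) = (1.8, -0.72) − 0.04·(18, -7.2) = (1.08, -0.432)

(1.08, -0.432)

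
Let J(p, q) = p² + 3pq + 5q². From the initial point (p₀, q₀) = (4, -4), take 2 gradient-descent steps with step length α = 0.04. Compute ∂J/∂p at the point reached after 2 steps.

∇J = (2p + 3q, 3p + 10q)
Step 1: at (4, -4), ∇J = (-4, -28) → (4, -4) − 0.04·(-4, -28) = (4.16, -2.88)
Step 2: at (4.16, -2.88), ∇J = (-0.32, -16.32) → (4.16, -2.88) − 0.04·(-0.32, -16.32) = (4.1728, -2.2272)
∂J/∂p at (4.1728, -2.2272) = 1.664

1.664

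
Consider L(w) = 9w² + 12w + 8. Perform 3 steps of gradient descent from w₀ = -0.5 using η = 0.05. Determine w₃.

-0.6665

L′(w) = 18w + 12
w₁ = -0.5 − 0.05·3 = -0.65
w₂ = -0.65 − 0.05·0.3 = -0.665
w₃ = -0.665 − 0.05·0.03 = -0.6665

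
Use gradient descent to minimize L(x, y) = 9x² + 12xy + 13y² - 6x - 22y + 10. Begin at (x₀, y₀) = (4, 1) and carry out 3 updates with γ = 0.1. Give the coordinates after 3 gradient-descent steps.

(-22.52, -29.784)

∇L = (18x + 12y - 6, 12x + 26y - 22)
Step 1: at (4, 1), ∇L = (78, 52) → (4, 1) − 0.1·(78, 52) = (-3.8, -4.2)
Step 2: at (-3.8, -4.2), ∇L = (-124.8, -176.8) → (-3.8, -4.2) − 0.1·(-124.8, -176.8) = (8.68, 13.48)
Step 3: at (8.68, 13.48), ∇L = (312, 432.64) → (8.68, 13.48) − 0.1·(312, 432.64) = (-22.52, -29.784)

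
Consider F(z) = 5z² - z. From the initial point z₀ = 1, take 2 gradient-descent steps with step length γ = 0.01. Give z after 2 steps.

F′(z) = 10z - 1
Step 1: F′(1) = 9; z₁ = 1 − 0.01·9 = 0.91
Step 2: F′(0.91) = 8.1; z₂ = 0.91 − 0.01·8.1 = 0.829

0.829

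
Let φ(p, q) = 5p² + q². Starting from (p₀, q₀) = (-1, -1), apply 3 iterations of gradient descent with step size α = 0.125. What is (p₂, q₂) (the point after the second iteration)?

∇φ = (10p, 2q)
Step 1: at (-1, -1), ∇φ = (-10, -2) → (-1, -1) − 0.125·(-10, -2) = (0.25, -0.75)
Step 2: at (0.25, -0.75), ∇φ = (2.5, -1.5) → (0.25, -0.75) − 0.125·(2.5, -1.5) = (-0.0625, -0.5625)

(-0.0625, -0.5625)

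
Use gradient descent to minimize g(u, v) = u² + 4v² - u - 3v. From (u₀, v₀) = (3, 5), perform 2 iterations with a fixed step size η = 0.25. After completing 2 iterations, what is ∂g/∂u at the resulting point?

1.25

∇g = (2u - 1, 8v - 3)
(u₁, v₁) = (3, 5) − 0.25·(5, 37) = (1.75, -4.25)
(u₂, v₂) = (1.75, -4.25) − 0.25·(2.5, -37) = (1.125, 5)
∂g/∂u at (1.125, 5) = 1.25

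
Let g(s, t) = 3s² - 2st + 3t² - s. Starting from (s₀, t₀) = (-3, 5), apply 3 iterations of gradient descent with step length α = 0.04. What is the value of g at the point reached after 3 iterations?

14.035697537024

∇g = (6s - 2t - 1, -2s + 6t)
(s₁, t₁) = (-3, 5) − 0.04·(-29, 36) = (-1.84, 3.56)
(s₂, t₂) = (-1.84, 3.56) − 0.04·(-19.16, 25.04) = (-1.0736, 2.5584)
(s₃, t₃) = (-1.0736, 2.5584) − 0.04·(-12.5584, 17.4976) = (-0.571264, 1.858496)
g(-0.571264, 1.858496) = 14.035697537024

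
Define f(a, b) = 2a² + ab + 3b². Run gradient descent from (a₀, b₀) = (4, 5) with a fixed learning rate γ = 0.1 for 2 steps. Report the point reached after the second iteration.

(0.98, 0.45)

∇f = (4a + b, a + 6b)
(a₁, b₁) = (4, 5) − 0.1·(21, 34) = (1.9, 1.6)
(a₂, b₂) = (1.9, 1.6) − 0.1·(9.2, 11.5) = (0.98, 0.45)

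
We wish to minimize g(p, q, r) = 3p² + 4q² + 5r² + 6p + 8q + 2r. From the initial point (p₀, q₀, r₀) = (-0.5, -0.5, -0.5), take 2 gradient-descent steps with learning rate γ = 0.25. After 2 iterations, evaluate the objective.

-3.875

∇g = (6p + 6, 8q + 8, 10r + 2)
(p₁, q₁, r₁) = (-0.5, -0.5, -0.5) − 0.25·(3, 4, -3) = (-1.25, -1.5, 0.25)
(p₂, q₂, r₂) = (-1.25, -1.5, 0.25) − 0.25·(-1.5, -4, 4.5) = (-0.875, -0.5, -0.875)
g(-0.875, -0.5, -0.875) = -3.875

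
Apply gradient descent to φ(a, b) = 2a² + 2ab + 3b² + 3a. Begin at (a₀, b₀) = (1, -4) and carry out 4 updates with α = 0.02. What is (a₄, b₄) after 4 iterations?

(0.9789376, -2.5338112)

∇φ = (4a + 2b + 3, 2a + 6b)
Step 1: at (1, -4), ∇φ = (-1, -22) → (1, -4) − 0.02·(-1, -22) = (1.02, -3.56)
Step 2: at (1.02, -3.56), ∇φ = (-0.04, -19.32) → (1.02, -3.56) − 0.02·(-0.04, -19.32) = (1.0208, -3.1736)
Step 3: at (1.0208, -3.1736), ∇φ = (0.736, -17) → (1.0208, -3.1736) − 0.02·(0.736, -17) = (1.00608, -2.8336)
Step 4: at (1.00608, -2.8336), ∇φ = (1.35712, -14.98944) → (1.00608, -2.8336) − 0.02·(1.35712, -14.98944) = (0.9789376, -2.5338112)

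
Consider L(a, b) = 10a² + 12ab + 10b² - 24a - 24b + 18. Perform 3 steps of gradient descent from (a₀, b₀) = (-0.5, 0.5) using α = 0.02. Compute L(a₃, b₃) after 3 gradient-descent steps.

0.74177814528

∇L = (20a + 12b - 24, 12a + 20b - 24)
Step 1: at (-0.5, 0.5), ∇L = (-28, -20) → (-0.5, 0.5) − 0.02·(-28, -20) = (0.06, 0.9)
Step 2: at (0.06, 0.9), ∇L = (-12, -5.28) → (0.06, 0.9) − 0.02·(-12, -5.28) = (0.3, 1.0056)
Step 3: at (0.3, 1.0056), ∇L = (-5.9328, -0.288) → (0.3, 1.0056) − 0.02·(-5.9328, -0.288) = (0.418656, 1.01136)
L(0.418656, 1.01136) = 0.74177814528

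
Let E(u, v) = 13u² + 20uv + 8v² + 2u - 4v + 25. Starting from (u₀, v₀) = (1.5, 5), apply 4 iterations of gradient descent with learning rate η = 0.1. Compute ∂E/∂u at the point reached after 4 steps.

13890.5856

∇E = (26u + 20v + 2, 20u + 16v - 4)
(u₁, v₁) = (1.5, 5) − 0.1·(141, 106) = (-12.6, -5.6)
(u₂, v₂) = (-12.6, -5.6) − 0.1·(-437.6, -345.6) = (31.16, 28.96)
(u₃, v₃) = (31.16, 28.96) − 0.1·(1391.36, 1082.56) = (-107.976, -79.296)
(u₄, v₄) = (-107.976, -79.296) − 0.1·(-4391.296, -3432.256) = (331.1536, 263.9296)
∂E/∂u at (331.1536, 263.9296) = 13890.5856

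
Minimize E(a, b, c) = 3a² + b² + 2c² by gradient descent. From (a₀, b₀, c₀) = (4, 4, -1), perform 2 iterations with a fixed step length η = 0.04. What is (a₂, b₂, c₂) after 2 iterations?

∇E = (6a, 2b, 4c)
(a₁, b₁, c₁) = (4, 4, -1) − 0.04·(24, 8, -4) = (3.04, 3.68, -0.84)
(a₂, b₂, c₂) = (3.04, 3.68, -0.84) − 0.04·(18.24, 7.36, -3.36) = (2.3104, 3.3856, -0.7056)

(2.3104, 3.3856, -0.7056)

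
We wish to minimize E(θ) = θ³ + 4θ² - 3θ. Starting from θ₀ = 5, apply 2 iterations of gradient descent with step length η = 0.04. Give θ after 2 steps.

0.441152

E′(θ) = 3θ² + 8θ - 3
Step 1: E′(5) = 112; θ₁ = 5 − 0.04·112 = 0.52
Step 2: E′(0.52) = 1.9712; θ₂ = 0.52 − 0.04·1.9712 = 0.441152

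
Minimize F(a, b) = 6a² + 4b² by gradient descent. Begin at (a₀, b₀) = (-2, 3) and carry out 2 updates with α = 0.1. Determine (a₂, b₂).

(-0.08, 0.12)

∇F = (12a, 8b)
Step 1: at (-2, 3), ∇F = (-24, 24) → (-2, 3) − 0.1·(-24, 24) = (0.4, 0.6)
Step 2: at (0.4, 0.6), ∇F = (4.8, 4.8) → (0.4, 0.6) − 0.1·(4.8, 4.8) = (-0.08, 0.12)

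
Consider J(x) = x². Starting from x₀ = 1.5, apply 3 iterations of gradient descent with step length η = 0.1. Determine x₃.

J′(x) = 2x
Step 1: J′(1.5) = 3; x₁ = 1.5 − 0.1·3 = 1.2
Step 2: J′(1.2) = 2.4; x₂ = 1.2 − 0.1·2.4 = 0.96
Step 3: J′(0.96) = 1.92; x₃ = 0.96 − 0.1·1.92 = 0.768

0.768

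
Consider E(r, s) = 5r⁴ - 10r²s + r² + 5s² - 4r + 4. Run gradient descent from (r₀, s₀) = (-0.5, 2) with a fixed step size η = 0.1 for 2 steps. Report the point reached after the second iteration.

(8.84375, 3.0625)

∇E = (20r³ - 20rs + 2r - 4, -10r² + 10s)
(r₁, s₁) = (-0.5, 2) − 0.1·(12.5, 17.5) = (-1.75, 0.25)
(r₂, s₂) = (-1.75, 0.25) − 0.1·(-105.9375, -28.125) = (8.84375, 3.0625)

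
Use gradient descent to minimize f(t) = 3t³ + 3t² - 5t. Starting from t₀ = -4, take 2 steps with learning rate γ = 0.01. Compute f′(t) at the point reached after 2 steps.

f′(t) = 9t² + 6t - 5
t₁ = -4 − 0.01·115 = -5.15
t₂ = -5.15 − 0.01·202.8025 = -7.178025
f′(t) at (-7.178025) = 415.648236105625

415.648236105625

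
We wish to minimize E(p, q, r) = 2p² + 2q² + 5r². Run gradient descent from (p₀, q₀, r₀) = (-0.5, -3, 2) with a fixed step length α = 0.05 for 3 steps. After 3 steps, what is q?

∇E = (4p, 4q, 10r)
(p₁, q₁, r₁) = (-0.5, -3, 2) − 0.05·(-2, -12, 20) = (-0.4, -2.4, 1)
(p₂, q₂, r₂) = (-0.4, -2.4, 1) − 0.05·(-1.6, -9.6, 10) = (-0.32, -1.92, 0.5)
(p₃, q₃, r₃) = (-0.32, -1.92, 0.5) − 0.05·(-1.28, -7.68, 5) = (-0.256, -1.536, 0.25)
q = -1.536

-1.536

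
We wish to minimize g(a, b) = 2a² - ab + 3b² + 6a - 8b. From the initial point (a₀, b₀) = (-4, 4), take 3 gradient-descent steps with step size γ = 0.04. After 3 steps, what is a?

-2.656768

∇g = (4a - b + 6, -a + 6b - 8)
(a₁, b₁) = (-4, 4) − 0.04·(-14, 20) = (-3.44, 3.2)
(a₂, b₂) = (-3.44, 3.2) − 0.04·(-10.96, 14.64) = (-3.0016, 2.6144)
(a₃, b₃) = (-3.0016, 2.6144) − 0.04·(-8.6208, 10.688) = (-2.656768, 2.18688)
a = -2.656768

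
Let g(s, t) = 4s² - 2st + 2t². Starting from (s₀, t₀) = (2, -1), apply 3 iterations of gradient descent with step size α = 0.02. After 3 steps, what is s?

1.100672

∇g = (8s - 2t, -2s + 4t)
(s₁, t₁) = (2, -1) − 0.02·(18, -8) = (1.64, -0.84)
(s₂, t₂) = (1.64, -0.84) − 0.02·(14.8, -6.64) = (1.344, -0.7072)
(s₃, t₃) = (1.344, -0.7072) − 0.02·(12.1664, -5.5168) = (1.100672, -0.596864)
s = 1.100672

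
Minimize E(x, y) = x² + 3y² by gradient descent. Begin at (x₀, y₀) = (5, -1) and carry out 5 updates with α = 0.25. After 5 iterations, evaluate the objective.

∇E = (2x, 6y)
(x₁, y₁) = (5, -1) − 0.25·(10, -6) = (2.5, 0.5)
(x₂, y₂) = (2.5, 0.5) − 0.25·(5, 3) = (1.25, -0.25)
(x₃, y₃) = (1.25, -0.25) − 0.25·(2.5, -1.5) = (0.625, 0.125)
(x₄, y₄) = (0.625, 0.125) − 0.25·(1.25, 0.75) = (0.3125, -0.0625)
(x₅, y₅) = (0.3125, -0.0625) − 0.25·(0.625, -0.375) = (0.15625, 0.03125)
E(0.15625, 0.03125) = 0.02734375

0.02734375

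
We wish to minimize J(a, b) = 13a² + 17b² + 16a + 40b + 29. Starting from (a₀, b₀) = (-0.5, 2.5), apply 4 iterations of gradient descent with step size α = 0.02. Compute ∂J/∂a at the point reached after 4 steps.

0.15925248

∇J = (26a + 16, 34b + 40)
(a₁, b₁) = (-0.5, 2.5) − 0.02·(3, 125) = (-0.56, 0)
(a₂, b₂) = (-0.56, 0) − 0.02·(1.44, 40) = (-0.5888, -0.8)
(a₃, b₃) = (-0.5888, -0.8) − 0.02·(0.6912, 12.8) = (-0.602624, -1.056)
(a₄, b₄) = (-0.602624, -1.056) − 0.02·(0.331776, 4.096) = (-0.60925952, -1.13792)
∂J/∂a at (-0.60925952, -1.13792) = 0.15925248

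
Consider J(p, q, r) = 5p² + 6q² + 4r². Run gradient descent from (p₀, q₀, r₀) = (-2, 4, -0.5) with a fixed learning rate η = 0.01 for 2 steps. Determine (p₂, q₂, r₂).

(-1.62, 3.0976, -0.4232)

∇J = (10p, 12q, 8r)
Step 1: at (-2, 4, -0.5), ∇J = (-20, 48, -4) → (-2, 4, -0.5) − 0.01·(-20, 48, -4) = (-1.8, 3.52, -0.46)
Step 2: at (-1.8, 3.52, -0.46), ∇J = (-18, 42.24, -3.68) → (-1.8, 3.52, -0.46) − 0.01·(-18, 42.24, -3.68) = (-1.62, 3.0976, -0.4232)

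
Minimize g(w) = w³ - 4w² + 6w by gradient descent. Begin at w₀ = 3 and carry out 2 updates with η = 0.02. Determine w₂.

2.674056

g′(w) = 3w² - 8w + 6
Step 1: g′(3) = 9; w₁ = 3 − 0.02·9 = 2.82
Step 2: g′(2.82) = 7.2972; w₂ = 2.82 − 0.02·7.2972 = 2.674056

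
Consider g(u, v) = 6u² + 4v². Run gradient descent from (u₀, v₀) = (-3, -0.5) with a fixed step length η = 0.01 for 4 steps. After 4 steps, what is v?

-0.35819648

∇g = (12u, 8v)
Step 1: at (-3, -0.5), ∇g = (-36, -4) → (-3, -0.5) − 0.01·(-36, -4) = (-2.64, -0.46)
Step 2: at (-2.64, -0.46), ∇g = (-31.68, -3.68) → (-2.64, -0.46) − 0.01·(-31.68, -3.68) = (-2.3232, -0.4232)
Step 3: at (-2.3232, -0.4232), ∇g = (-27.8784, -3.3856) → (-2.3232, -0.4232) − 0.01·(-27.8784, -3.3856) = (-2.044416, -0.389344)
Step 4: at (-2.044416, -0.389344), ∇g = (-24.532992, -3.114752) → (-2.044416, -0.389344) − 0.01·(-24.532992, -3.114752) = (-1.79908608, -0.35819648)
v = -0.35819648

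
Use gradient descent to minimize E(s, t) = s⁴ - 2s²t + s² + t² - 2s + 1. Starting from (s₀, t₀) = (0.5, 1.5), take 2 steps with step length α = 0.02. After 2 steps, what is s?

∇E = (4s³ - 4st + 2s - 2, -2s² + 2t)
Step 1: at (0.5, 1.5), ∇E = (-3.5, 2.5) → (0.5, 1.5) − 0.02·(-3.5, 2.5) = (0.57, 1.45)
Step 2: at (0.57, 1.45), ∇E = (-3.425228, 2.2502) → (0.57, 1.45) − 0.02·(-3.425228, 2.2502) = (0.63850456, 1.404996)
s = 0.63850456

0.63850456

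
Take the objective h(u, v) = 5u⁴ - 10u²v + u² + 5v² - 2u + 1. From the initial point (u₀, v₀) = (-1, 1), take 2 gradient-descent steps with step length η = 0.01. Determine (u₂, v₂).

(-0.9358528, 0.99216)

∇h = (20u³ - 20uv + 2u - 2, -10u² + 10v)
(u₁, v₁) = (-1, 1) − 0.01·(-4, 0) = (-0.96, 1)
(u₂, v₂) = (-0.96, 1) − 0.01·(-2.41472, 0.784) = (-0.9358528, 0.99216)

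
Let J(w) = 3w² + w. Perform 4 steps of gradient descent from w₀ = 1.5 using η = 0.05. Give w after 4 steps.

0.2335

J′(w) = 6w + 1
Step 1: J′(1.5) = 10; w₁ = 1.5 − 0.05·10 = 1
Step 2: J′(1) = 7; w₂ = 1 − 0.05·7 = 0.65
Step 3: J′(0.65) = 4.9; w₃ = 0.65 − 0.05·4.9 = 0.405
Step 4: J′(0.405) = 3.43; w₄ = 0.405 − 0.05·3.43 = 0.2335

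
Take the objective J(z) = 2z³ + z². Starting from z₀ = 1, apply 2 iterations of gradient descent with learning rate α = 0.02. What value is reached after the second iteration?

0.721728

J′(z) = 6z² + 2z
Step 1: J′(1) = 8; z₁ = 1 − 0.02·8 = 0.84
Step 2: J′(0.84) = 5.9136; z₂ = 0.84 − 0.02·5.9136 = 0.721728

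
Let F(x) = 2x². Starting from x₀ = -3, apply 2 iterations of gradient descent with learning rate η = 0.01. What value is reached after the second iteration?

-2.7648

F′(x) = 4x
x₁ = -3 − 0.01·(-12) = -2.88
x₂ = -2.88 − 0.01·(-11.52) = -2.7648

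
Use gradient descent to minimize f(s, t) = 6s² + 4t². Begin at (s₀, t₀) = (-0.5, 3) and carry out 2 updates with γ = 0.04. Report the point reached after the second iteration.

(-0.1352, 1.3872)

∇f = (12s, 8t)
(s₁, t₁) = (-0.5, 3) − 0.04·(-6, 24) = (-0.26, 2.04)
(s₂, t₂) = (-0.26, 2.04) − 0.04·(-3.12, 16.32) = (-0.1352, 1.3872)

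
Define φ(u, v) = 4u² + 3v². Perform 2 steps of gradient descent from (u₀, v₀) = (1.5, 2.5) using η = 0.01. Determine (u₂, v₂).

∇φ = (8u, 6v)
(u₁, v₁) = (1.5, 2.5) − 0.01·(12, 15) = (1.38, 2.35)
(u₂, v₂) = (1.38, 2.35) − 0.01·(11.04, 14.1) = (1.2696, 2.209)

(1.2696, 2.209)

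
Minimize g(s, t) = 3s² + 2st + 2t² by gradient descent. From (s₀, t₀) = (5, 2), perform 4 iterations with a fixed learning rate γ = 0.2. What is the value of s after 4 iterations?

∇g = (6s + 2t, 2s + 4t)
(s₁, t₁) = (5, 2) − 0.2·(34, 18) = (-1.8, -1.6)
(s₂, t₂) = (-1.8, -1.6) − 0.2·(-14, -10) = (1, 0.4)
(s₃, t₃) = (1, 0.4) − 0.2·(6.8, 3.6) = (-0.36, -0.32)
(s₄, t₄) = (-0.36, -0.32) − 0.2·(-2.8, -2) = (0.2, 0.08)
s = 0.2

0.2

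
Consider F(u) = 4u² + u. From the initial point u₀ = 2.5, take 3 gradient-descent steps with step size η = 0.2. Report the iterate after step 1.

F′(u) = 8u + 1
Step 1: F′(2.5) = 21; u₁ = 2.5 − 0.2·21 = -1.7

-1.7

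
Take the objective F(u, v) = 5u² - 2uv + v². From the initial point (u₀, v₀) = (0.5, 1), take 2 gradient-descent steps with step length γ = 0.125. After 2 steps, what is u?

0.1875

∇F = (10u - 2v, -2u + 2v)
(u₁, v₁) = (0.5, 1) − 0.125·(3, 1) = (0.125, 0.875)
(u₂, v₂) = (0.125, 0.875) − 0.125·(-0.5, 1.5) = (0.1875, 0.6875)
u = 0.1875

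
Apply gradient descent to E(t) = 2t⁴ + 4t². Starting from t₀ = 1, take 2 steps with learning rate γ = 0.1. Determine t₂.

0.0528

E′(t) = 8t³ + 8t
t₁ = 1 − 0.1·16 = -0.6
t₂ = -0.6 − 0.1·(-6.528) = 0.0528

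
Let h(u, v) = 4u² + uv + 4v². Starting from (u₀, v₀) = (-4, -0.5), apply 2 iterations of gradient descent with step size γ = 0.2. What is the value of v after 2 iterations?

∇h = (8u + v, u + 8v)
(u₁, v₁) = (-4, -0.5) − 0.2·(-32.5, -8) = (2.5, 1.1)
(u₂, v₂) = (2.5, 1.1) − 0.2·(21.1, 11.3) = (-1.72, -1.16)
v = -1.16

-1.16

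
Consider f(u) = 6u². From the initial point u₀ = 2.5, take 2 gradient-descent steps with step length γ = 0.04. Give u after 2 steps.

f′(u) = 12u
Step 1: f′(2.5) = 30; u₁ = 2.5 − 0.04·30 = 1.3
Step 2: f′(1.3) = 15.6; u₂ = 1.3 − 0.04·15.6 = 0.676

0.676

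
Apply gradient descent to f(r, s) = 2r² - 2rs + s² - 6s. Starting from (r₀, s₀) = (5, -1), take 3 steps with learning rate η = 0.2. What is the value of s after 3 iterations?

∇f = (4r - 2s, -2r + 2s - 6)
Step 1: at (5, -1), ∇f = (22, -18) → (5, -1) − 0.2·(22, -18) = (0.6, 2.6)
Step 2: at (0.6, 2.6), ∇f = (-2.8, -2) → (0.6, 2.6) − 0.2·(-2.8, -2) = (1.16, 3)
Step 3: at (1.16, 3), ∇f = (-1.36, -2.32) → (1.16, 3) − 0.2·(-1.36, -2.32) = (1.432, 3.464)
s = 3.464

3.464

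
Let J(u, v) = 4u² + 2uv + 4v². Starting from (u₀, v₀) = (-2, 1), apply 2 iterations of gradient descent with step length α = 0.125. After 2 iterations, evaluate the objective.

0.0625

∇J = (8u + 2v, 2u + 8v)
Step 1: at (-2, 1), ∇J = (-14, 4) → (-2, 1) − 0.125·(-14, 4) = (-0.25, 0.5)
Step 2: at (-0.25, 0.5), ∇J = (-1, 3.5) → (-0.25, 0.5) − 0.125·(-1, 3.5) = (-0.125, 0.0625)
J(-0.125, 0.0625) = 0.0625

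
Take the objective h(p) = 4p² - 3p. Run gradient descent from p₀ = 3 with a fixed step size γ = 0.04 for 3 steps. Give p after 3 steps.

h′(p) = 8p - 3
Step 1: h′(3) = 21; p₁ = 3 − 0.04·21 = 2.16
Step 2: h′(2.16) = 14.28; p₂ = 2.16 − 0.04·14.28 = 1.5888
Step 3: h′(1.5888) = 9.7104; p₃ = 1.5888 − 0.04·9.7104 = 1.200384

1.200384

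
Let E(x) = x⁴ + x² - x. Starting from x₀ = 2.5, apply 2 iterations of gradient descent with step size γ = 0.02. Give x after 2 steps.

E′(x) = 4x³ + 2x - 1
x₁ = 2.5 − 0.02·66.5 = 1.17
x₂ = 1.17 − 0.02·7.746452 = 1.01507096

1.01507096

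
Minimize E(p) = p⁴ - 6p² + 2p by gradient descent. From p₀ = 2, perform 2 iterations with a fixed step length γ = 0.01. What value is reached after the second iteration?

1.83364

E′(p) = 4p³ - 12p + 2
Step 1: E′(2) = 10; p₁ = 2 − 0.01·10 = 1.9
Step 2: E′(1.9) = 6.636; p₂ = 1.9 − 0.01·6.636 = 1.83364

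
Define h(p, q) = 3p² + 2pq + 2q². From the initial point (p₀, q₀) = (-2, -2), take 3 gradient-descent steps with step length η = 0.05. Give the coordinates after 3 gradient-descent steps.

∇h = (6p + 2q, 2p + 4q)
Step 1: at (-2, -2), ∇h = (-16, -12) → (-2, -2) − 0.05·(-16, -12) = (-1.2, -1.4)
Step 2: at (-1.2, -1.4), ∇h = (-10, -8) → (-1.2, -1.4) − 0.05·(-10, -8) = (-0.7, -1)
Step 3: at (-0.7, -1), ∇h = (-6.2, -5.4) → (-0.7, -1) − 0.05·(-6.2, -5.4) = (-0.39, -0.73)

(-0.39, -0.73)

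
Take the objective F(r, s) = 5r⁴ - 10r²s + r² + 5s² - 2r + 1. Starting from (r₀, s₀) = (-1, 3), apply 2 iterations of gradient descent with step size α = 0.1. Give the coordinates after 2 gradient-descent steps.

(181.992, 21.16)

∇F = (20r³ - 20rs + 2r - 2, -10r² + 10s)
Step 1: at (-1, 3), ∇F = (36, 20) → (-1, 3) − 0.1·(36, 20) = (-4.6, 1)
Step 2: at (-4.6, 1), ∇F = (-1865.92, -201.6) → (-4.6, 1) − 0.1·(-1865.92, -201.6) = (181.992, 21.16)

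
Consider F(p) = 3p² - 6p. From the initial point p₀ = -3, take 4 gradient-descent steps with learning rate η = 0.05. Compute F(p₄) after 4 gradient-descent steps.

F′(p) = 6p - 6
Step 1: F′(-3) = -24; p₁ = -3 − 0.05·(-24) = -1.8
Step 2: F′(-1.8) = -16.8; p₂ = -1.8 − 0.05·(-16.8) = -0.96
Step 3: F′(-0.96) = -11.76; p₃ = -0.96 − 0.05·(-11.76) = -0.372
Step 4: F′(-0.372) = -8.232; p₄ = -0.372 − 0.05·(-8.232) = 0.0396
F(0.0396) = -0.23289552

-0.23289552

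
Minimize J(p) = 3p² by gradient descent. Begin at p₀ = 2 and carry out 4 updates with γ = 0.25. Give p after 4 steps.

0.125

J′(p) = 6p
p₁ = 2 − 0.25·12 = -1
p₂ = -1 − 0.25·(-6) = 0.5
p₃ = 0.5 − 0.25·3 = -0.25
p₄ = -0.25 − 0.25·(-1.5) = 0.125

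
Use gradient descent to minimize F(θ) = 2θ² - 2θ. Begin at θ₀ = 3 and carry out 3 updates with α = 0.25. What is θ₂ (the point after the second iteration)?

F′(θ) = 4θ - 2
θ₁ = 3 − 0.25·10 = 0.5
θ₂ = 0.5 − 0.25·0 = 0.5

0.5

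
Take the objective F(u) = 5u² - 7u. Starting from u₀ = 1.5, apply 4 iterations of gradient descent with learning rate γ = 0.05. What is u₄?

0.75

F′(u) = 10u - 7
u₁ = 1.5 − 0.05·8 = 1.1
u₂ = 1.1 − 0.05·4 = 0.9
u₃ = 0.9 − 0.05·2 = 0.8
u₄ = 0.8 − 0.05·1 = 0.75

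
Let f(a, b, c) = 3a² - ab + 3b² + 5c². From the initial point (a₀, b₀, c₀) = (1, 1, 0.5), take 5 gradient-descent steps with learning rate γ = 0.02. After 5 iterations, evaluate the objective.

∇f = (6a - b, -a + 6b, 10c)
(a₁, b₁, c₁) = (1, 1, 0.5) − 0.02·(5, 5, 5) = (0.9, 0.9, 0.4)
(a₂, b₂, c₂) = (0.9, 0.9, 0.4) − 0.02·(4.5, 4.5, 4) = (0.81, 0.81, 0.32)
(a₃, b₃, c₃) = (0.81, 0.81, 0.32) − 0.02·(4.05, 4.05, 3.2) = (0.729, 0.729, 0.256)
(a₄, b₄, c₄) = (0.729, 0.729, 0.256) − 0.02·(3.645, 3.645, 2.56) = (0.6561, 0.6561, 0.2048)
(a₅, b₅, c₅) = (0.6561, 0.6561, 0.2048) − 0.02·(3.2805, 3.2805, 2.048) = (0.59049, 0.59049, 0.16384)
f(0.59049, 0.59049, 0.16384) = 1.8776099285

1.8776099285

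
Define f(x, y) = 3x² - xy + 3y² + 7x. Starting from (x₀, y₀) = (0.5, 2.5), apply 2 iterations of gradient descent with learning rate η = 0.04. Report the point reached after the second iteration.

(-0.0512, 1.4672)

∇f = (6x - y + 7, -x + 6y)
(x₁, y₁) = (0.5, 2.5) − 0.04·(7.5, 14.5) = (0.2, 1.92)
(x₂, y₂) = (0.2, 1.92) − 0.04·(6.28, 11.32) = (-0.0512, 1.4672)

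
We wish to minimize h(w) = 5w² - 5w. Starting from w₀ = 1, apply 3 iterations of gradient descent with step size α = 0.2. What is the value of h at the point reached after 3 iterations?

h′(w) = 10w - 5
w₁ = 1 − 0.2·5 = 0
w₂ = 0 − 0.2·(-5) = 1
w₃ = 1 − 0.2·5 = 0
h(0) = 0

0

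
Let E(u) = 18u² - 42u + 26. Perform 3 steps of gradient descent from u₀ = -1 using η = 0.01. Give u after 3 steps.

E′(u) = 36u - 42
Step 1: E′(-1) = -78; u₁ = -1 − 0.01·(-78) = -0.22
Step 2: E′(-0.22) = -49.92; u₂ = -0.22 − 0.01·(-49.92) = 0.2792
Step 3: E′(0.2792) = -31.9488; u₃ = 0.2792 − 0.01·(-31.9488) = 0.598688

0.598688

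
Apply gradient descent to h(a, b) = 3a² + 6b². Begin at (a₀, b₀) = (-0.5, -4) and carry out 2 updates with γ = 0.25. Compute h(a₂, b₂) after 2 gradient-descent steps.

∇h = (6a, 12b)
(a₁, b₁) = (-0.5, -4) − 0.25·(-3, -48) = (0.25, 8)
(a₂, b₂) = (0.25, 8) − 0.25·(1.5, 96) = (-0.125, -16)
h(-0.125, -16) = 1536.046875

1536.046875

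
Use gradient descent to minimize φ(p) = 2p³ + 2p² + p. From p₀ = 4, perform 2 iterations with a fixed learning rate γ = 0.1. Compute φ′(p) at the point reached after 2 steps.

7828.548696

φ′(p) = 6p² + 4p + 1
p₁ = 4 − 0.1·113 = -7.3
p₂ = -7.3 − 0.1·291.54 = -36.454
φ′(p) at (-36.454) = 7828.548696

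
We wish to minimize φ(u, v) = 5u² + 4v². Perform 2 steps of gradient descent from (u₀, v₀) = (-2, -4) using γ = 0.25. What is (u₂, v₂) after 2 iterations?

(-4.5, -4)

∇φ = (10u, 8v)
(u₁, v₁) = (-2, -4) − 0.25·(-20, -32) = (3, 4)
(u₂, v₂) = (3, 4) − 0.25·(30, 32) = (-4.5, -4)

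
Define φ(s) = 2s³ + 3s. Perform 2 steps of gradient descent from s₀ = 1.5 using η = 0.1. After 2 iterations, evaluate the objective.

φ′(s) = 6s² + 3
Step 1: φ′(1.5) = 16.5; s₁ = 1.5 − 0.1·16.5 = -0.15
Step 2: φ′(-0.15) = 3.135; s₂ = -0.15 − 0.1·3.135 = -0.4635
φ(-0.4635) = -1.58964949575

-1.58964949575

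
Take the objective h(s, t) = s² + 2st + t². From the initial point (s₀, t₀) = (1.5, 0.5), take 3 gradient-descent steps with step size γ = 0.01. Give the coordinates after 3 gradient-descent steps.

(1.384736, 0.384736)

∇h = (2s + 2t, 2s + 2t)
Step 1: at (1.5, 0.5), ∇h = (4, 4) → (1.5, 0.5) − 0.01·(4, 4) = (1.46, 0.46)
Step 2: at (1.46, 0.46), ∇h = (3.84, 3.84) → (1.46, 0.46) − 0.01·(3.84, 3.84) = (1.4216, 0.4216)
Step 3: at (1.4216, 0.4216), ∇h = (3.6864, 3.6864) → (1.4216, 0.4216) − 0.01·(3.6864, 3.6864) = (1.384736, 0.384736)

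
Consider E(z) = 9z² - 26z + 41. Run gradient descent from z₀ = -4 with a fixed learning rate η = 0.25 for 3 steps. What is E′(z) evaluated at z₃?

E′(z) = 18z - 26
Step 1: E′(-4) = -98; z₁ = -4 − 0.25·(-98) = 20.5
Step 2: E′(20.5) = 343; z₂ = 20.5 − 0.25·343 = -65.25
Step 3: E′(-65.25) = -1200.5; z₃ = -65.25 − 0.25·(-1200.5) = 234.875
E′(z) at (234.875) = 4201.75

4201.75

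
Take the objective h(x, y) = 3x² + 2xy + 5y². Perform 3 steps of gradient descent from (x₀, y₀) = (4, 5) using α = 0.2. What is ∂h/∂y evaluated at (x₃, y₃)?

∇h = (6x + 2y, 2x + 10y)
Step 1: at (4, 5), ∇h = (34, 58) → (4, 5) − 0.2·(34, 58) = (-2.8, -6.6)
Step 2: at (-2.8, -6.6), ∇h = (-30, -71.6) → (-2.8, -6.6) − 0.2·(-30, -71.6) = (3.2, 7.72)
Step 3: at (3.2, 7.72), ∇h = (34.64, 83.6) → (3.2, 7.72) − 0.2·(34.64, 83.6) = (-3.728, -9)
∂h/∂y at (-3.728, -9) = -97.456

-97.456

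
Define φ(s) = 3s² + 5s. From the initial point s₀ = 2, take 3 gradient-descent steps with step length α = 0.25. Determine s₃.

-1.1875

φ′(s) = 6s + 5
s₁ = 2 − 0.25·17 = -2.25
s₂ = -2.25 − 0.25·(-8.5) = -0.125
s₃ = -0.125 − 0.25·4.25 = -1.1875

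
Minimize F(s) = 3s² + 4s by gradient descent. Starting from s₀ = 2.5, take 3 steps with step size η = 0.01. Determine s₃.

F′(s) = 6s + 4
Step 1: F′(2.5) = 19; s₁ = 2.5 − 0.01·19 = 2.31
Step 2: F′(2.31) = 17.86; s₂ = 2.31 − 0.01·17.86 = 2.1314
Step 3: F′(2.1314) = 16.7884; s₃ = 2.1314 − 0.01·16.7884 = 1.963516

1.963516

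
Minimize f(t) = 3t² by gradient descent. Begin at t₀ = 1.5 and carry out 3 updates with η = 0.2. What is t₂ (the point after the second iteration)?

f′(t) = 6t
Step 1: f′(1.5) = 9; t₁ = 1.5 − 0.2·9 = -0.3
Step 2: f′(-0.3) = -1.8; t₂ = -0.3 − 0.2·(-1.8) = 0.06

0.06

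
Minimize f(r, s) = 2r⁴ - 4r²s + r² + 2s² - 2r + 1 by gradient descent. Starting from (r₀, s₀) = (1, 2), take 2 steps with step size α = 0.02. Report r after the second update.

∇f = (8r³ - 8rs + 2r - 2, -4r² + 4s)
Step 1: at (1, 2), ∇f = (-8, 4) → (1, 2) − 0.02·(-8, 4) = (1.16, 1.92)
Step 2: at (1.16, 1.92), ∇f = (-5.010432, 2.2976) → (1.16, 1.92) − 0.02·(-5.010432, 2.2976) = (1.26020864, 1.874048)
r = 1.26020864

1.26020864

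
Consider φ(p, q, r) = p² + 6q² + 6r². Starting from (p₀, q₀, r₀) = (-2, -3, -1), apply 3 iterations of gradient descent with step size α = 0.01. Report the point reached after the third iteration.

∇φ = (2p, 12q, 12r)
(p₁, q₁, r₁) = (-2, -3, -1) − 0.01·(-4, -36, -12) = (-1.96, -2.64, -0.88)
(p₂, q₂, r₂) = (-1.96, -2.64, -0.88) − 0.01·(-3.92, -31.68, -10.56) = (-1.9208, -2.3232, -0.7744)
(p₃, q₃, r₃) = (-1.9208, -2.3232, -0.7744) − 0.01·(-3.8416, -27.8784, -9.2928) = (-1.882384, -2.044416, -0.681472)

(-1.882384, -2.044416, -0.681472)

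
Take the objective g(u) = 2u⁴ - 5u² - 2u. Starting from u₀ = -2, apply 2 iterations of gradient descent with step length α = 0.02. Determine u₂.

-1.05444608

g′(u) = 8u³ - 10u - 2
Step 1: g′(-2) = -46; u₁ = -2 − 0.02·(-46) = -1.08
Step 2: g′(-1.08) = -1.277696; u₂ = -1.08 − 0.02·(-1.277696) = -1.05444608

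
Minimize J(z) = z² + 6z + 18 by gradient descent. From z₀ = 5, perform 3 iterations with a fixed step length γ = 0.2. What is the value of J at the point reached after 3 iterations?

11.985984

J′(z) = 2z + 6
z₁ = 5 − 0.2·16 = 1.8
z₂ = 1.8 − 0.2·9.6 = -0.12
z₃ = -0.12 − 0.2·5.76 = -1.272
J(-1.272) = 11.985984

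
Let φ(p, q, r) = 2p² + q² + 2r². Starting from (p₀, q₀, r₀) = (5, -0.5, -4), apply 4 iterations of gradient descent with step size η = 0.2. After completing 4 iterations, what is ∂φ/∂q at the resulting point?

-0.1296

∇φ = (4p, 2q, 4r)
(p₁, q₁, r₁) = (5, -0.5, -4) − 0.2·(20, -1, -16) = (1, -0.3, -0.8)
(p₂, q₂, r₂) = (1, -0.3, -0.8) − 0.2·(4, -0.6, -3.2) = (0.2, -0.18, -0.16)
(p₃, q₃, r₃) = (0.2, -0.18, -0.16) − 0.2·(0.8, -0.36, -0.64) = (0.04, -0.108, -0.032)
(p₄, q₄, r₄) = (0.04, -0.108, -0.032) − 0.2·(0.16, -0.216, -0.128) = (0.008, -0.0648, -0.0064)
∂φ/∂q at (0.008, -0.0648, -0.0064) = -0.1296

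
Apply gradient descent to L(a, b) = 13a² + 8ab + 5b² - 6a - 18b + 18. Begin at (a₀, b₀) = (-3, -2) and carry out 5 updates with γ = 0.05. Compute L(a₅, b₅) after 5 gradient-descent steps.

0.5721963977

∇L = (26a + 8b - 6, 8a + 10b - 18)
Step 1: at (-3, -2), ∇L = (-100, -62) → (-3, -2) − 0.05·(-100, -62) = (2, 1.1)
Step 2: at (2, 1.1), ∇L = (54.8, 9) → (2, 1.1) − 0.05·(54.8, 9) = (-0.74, 0.65)
Step 3: at (-0.74, 0.65), ∇L = (-20.04, -17.42) → (-0.74, 0.65) − 0.05·(-20.04, -17.42) = (0.262, 1.521)
Step 4: at (0.262, 1.521), ∇L = (12.98, -0.694) → (0.262, 1.521) − 0.05·(12.98, -0.694) = (-0.387, 1.5557)
Step 5: at (-0.387, 1.5557), ∇L = (-3.6164, -5.539) → (-0.387, 1.5557) − 0.05·(-3.6164, -5.539) = (-0.20618, 1.83265)
L(-0.20618, 1.83265) = 0.5721963977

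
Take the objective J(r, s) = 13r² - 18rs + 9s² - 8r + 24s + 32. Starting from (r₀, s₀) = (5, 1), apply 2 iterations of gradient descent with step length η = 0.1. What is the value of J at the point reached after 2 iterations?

13133.984

∇J = (26r - 18s - 8, -18r + 18s + 24)
(r₁, s₁) = (5, 1) − 0.1·(104, -48) = (-5.4, 5.8)
(r₂, s₂) = (-5.4, 5.8) − 0.1·(-252.8, 225.6) = (19.88, -16.76)
J(19.88, -16.76) = 13133.984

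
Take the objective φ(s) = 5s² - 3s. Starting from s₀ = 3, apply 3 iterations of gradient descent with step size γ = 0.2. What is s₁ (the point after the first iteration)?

φ′(s) = 10s - 3
Step 1: φ′(3) = 27; s₁ = 3 − 0.2·27 = -2.4

-2.4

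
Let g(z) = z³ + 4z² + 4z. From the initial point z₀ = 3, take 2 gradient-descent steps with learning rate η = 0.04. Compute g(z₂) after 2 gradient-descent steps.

g′(z) = 3z² + 8z + 4
Step 1: g′(3) = 55; z₁ = 3 − 0.04·55 = 0.8
Step 2: g′(0.8) = 12.32; z₂ = 0.8 − 0.04·12.32 = 0.3072
g(0.3072) = 1.635278389248

1.635278389248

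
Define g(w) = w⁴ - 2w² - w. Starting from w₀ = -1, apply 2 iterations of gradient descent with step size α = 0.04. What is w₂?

g′(w) = 4w³ - 4w - 1
Step 1: g′(-1) = -1; w₁ = -1 − 0.04·(-1) = -0.96
Step 2: g′(-0.96) = -0.698944; w₂ = -0.96 − 0.04·(-0.698944) = -0.93204224

-0.93204224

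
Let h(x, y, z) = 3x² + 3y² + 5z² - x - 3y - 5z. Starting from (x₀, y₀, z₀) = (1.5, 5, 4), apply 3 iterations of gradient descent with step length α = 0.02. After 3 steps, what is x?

1.075296

∇h = (6x - 1, 6y - 3, 10z - 5)
Step 1: at (1.5, 5, 4), ∇h = (8, 27, 35) → (1.5, 5, 4) − 0.02·(8, 27, 35) = (1.34, 4.46, 3.3)
Step 2: at (1.34, 4.46, 3.3), ∇h = (7.04, 23.76, 28) → (1.34, 4.46, 3.3) − 0.02·(7.04, 23.76, 28) = (1.1992, 3.9848, 2.74)
Step 3: at (1.1992, 3.9848, 2.74), ∇h = (6.1952, 20.9088, 22.4) → (1.1992, 3.9848, 2.74) − 0.02·(6.1952, 20.9088, 22.4) = (1.075296, 3.566624, 2.292)
x = 1.075296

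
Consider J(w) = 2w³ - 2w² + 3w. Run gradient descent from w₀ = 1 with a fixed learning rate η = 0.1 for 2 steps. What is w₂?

0.25

J′(w) = 6w² - 4w + 3
Step 1: J′(1) = 5; w₁ = 1 − 0.1·5 = 0.5
Step 2: J′(0.5) = 2.5; w₂ = 0.5 − 0.1·2.5 = 0.25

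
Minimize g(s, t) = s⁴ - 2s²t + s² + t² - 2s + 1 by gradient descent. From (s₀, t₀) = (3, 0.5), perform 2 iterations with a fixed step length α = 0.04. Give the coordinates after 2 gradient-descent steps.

(-0.98985216, 1.208608)

∇g = (4s³ - 4st + 2s - 2, -2s² + 2t)
(s₁, t₁) = (3, 0.5) − 0.04·(106, -17) = (-1.24, 1.18)
(s₂, t₂) = (-1.24, 1.18) − 0.04·(-6.253696, -0.7152) = (-0.98985216, 1.208608)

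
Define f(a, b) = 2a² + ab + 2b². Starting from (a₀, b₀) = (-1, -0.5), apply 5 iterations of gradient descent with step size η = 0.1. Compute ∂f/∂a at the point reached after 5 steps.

∇f = (4a + b, a + 4b)
(a₁, b₁) = (-1, -0.5) − 0.1·(-4.5, -3) = (-0.55, -0.2)
(a₂, b₂) = (-0.55, -0.2) − 0.1·(-2.4, -1.35) = (-0.31, -0.065)
(a₃, b₃) = (-0.31, -0.065) − 0.1·(-1.305, -0.57) = (-0.1795, -0.008)
(a₄, b₄) = (-0.1795, -0.008) − 0.1·(-0.726, -0.2115) = (-0.1069, 0.01315)
(a₅, b₅) = (-0.1069, 0.01315) − 0.1·(-0.41445, -0.0543) = (-0.065455, 0.01858)
∂f/∂a at (-0.065455, 0.01858) = -0.24324

-0.24324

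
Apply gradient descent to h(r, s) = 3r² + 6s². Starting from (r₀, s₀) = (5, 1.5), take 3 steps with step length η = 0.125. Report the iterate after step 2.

∇h = (6r, 12s)
Step 1: at (5, 1.5), ∇h = (30, 18) → (5, 1.5) − 0.125·(30, 18) = (1.25, -0.75)
Step 2: at (1.25, -0.75), ∇h = (7.5, -9) → (1.25, -0.75) − 0.125·(7.5, -9) = (0.3125, 0.375)

(0.3125, 0.375)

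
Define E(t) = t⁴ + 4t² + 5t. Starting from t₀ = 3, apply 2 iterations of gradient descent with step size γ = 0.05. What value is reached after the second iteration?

8.853325

E′(t) = 4t³ + 8t + 5
t₁ = 3 − 0.05·137 = -3.85
t₂ = -3.85 − 0.05·(-254.0665) = 8.853325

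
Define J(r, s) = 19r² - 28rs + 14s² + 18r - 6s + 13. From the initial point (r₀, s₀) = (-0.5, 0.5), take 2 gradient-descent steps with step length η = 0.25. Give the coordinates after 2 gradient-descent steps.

(-67.125, 54.25)

∇J = (38r - 28s + 18, -28r + 28s - 6)
(r₁, s₁) = (-0.5, 0.5) − 0.25·(-15, 22) = (3.25, -5)
(r₂, s₂) = (3.25, -5) − 0.25·(281.5, -237) = (-67.125, 54.25)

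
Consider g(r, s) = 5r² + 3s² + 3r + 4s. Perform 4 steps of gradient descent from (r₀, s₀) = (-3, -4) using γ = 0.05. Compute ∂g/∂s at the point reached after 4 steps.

-4.802

∇g = (10r + 3, 6s + 4)
(r₁, s₁) = (-3, -4) − 0.05·(-27, -20) = (-1.65, -3)
(r₂, s₂) = (-1.65, -3) − 0.05·(-13.5, -14) = (-0.975, -2.3)
(r₃, s₃) = (-0.975, -2.3) − 0.05·(-6.75, -9.8) = (-0.6375, -1.81)
(r₄, s₄) = (-0.6375, -1.81) − 0.05·(-3.375, -6.86) = (-0.46875, -1.467)
∂g/∂s at (-0.46875, -1.467) = -4.802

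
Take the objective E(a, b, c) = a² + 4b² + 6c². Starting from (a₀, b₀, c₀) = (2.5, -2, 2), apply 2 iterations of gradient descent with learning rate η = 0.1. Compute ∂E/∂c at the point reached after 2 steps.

0.96

∇E = (2a, 8b, 12c)
Step 1: at (2.5, -2, 2), ∇E = (5, -16, 24) → (2.5, -2, 2) − 0.1·(5, -16, 24) = (2, -0.4, -0.4)
Step 2: at (2, -0.4, -0.4), ∇E = (4, -3.2, -4.8) → (2, -0.4, -0.4) − 0.1·(4, -3.2, -4.8) = (1.6, -0.08, 0.08)
∂E/∂c at (1.6, -0.08, 0.08) = 0.96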